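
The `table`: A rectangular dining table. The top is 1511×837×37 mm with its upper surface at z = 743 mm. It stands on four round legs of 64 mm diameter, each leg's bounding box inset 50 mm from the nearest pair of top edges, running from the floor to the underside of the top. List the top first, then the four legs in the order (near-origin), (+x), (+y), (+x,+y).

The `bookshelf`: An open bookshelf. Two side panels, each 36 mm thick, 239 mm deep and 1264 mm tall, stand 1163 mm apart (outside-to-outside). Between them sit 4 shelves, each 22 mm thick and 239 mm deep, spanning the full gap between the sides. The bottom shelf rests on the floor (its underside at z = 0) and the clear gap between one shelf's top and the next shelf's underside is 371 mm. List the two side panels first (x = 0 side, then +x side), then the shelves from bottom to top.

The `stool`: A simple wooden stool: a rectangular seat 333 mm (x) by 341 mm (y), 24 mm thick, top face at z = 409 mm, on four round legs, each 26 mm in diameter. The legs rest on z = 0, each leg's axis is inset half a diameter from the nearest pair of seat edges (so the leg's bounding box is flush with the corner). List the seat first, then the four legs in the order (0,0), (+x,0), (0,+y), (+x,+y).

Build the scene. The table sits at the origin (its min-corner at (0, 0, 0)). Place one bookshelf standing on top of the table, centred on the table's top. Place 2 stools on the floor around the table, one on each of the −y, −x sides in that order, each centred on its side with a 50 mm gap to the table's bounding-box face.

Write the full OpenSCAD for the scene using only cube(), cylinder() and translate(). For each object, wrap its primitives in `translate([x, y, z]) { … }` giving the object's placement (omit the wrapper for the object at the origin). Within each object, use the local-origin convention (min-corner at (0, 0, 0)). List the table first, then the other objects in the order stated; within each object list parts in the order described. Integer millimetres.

translate([0, 0, 706]) cube([1511, 837, 37]);
translate([82, 82, 0]) cylinder(h = 706, r = 32);
translate([1429, 82, 0]) cylinder(h = 706, r = 32);
translate([82, 755, 0]) cylinder(h = 706, r = 32);
translate([1429, 755, 0]) cylinder(h = 706, r = 32);
translate([174, 299, 743]) {
  cube([36, 239, 1264]);
  translate([1127, 0, 0]) cube([36, 239, 1264]);
  translate([36, 0, 0]) cube([1091, 239, 22]);
  translate([36, 0, 393]) cube([1091, 239, 22]);
  translate([36, 0, 786]) cube([1091, 239, 22]);
  translate([36, 0, 1179]) cube([1091, 239, 22]);
}
translate([589, -391, 0]) {
  translate([0, 0, 385]) cube([333, 341, 24]);
  translate([13, 13, 0]) cylinder(h = 385, r = 13);
  translate([320, 13, 0]) cylinder(h = 385, r = 13);
  translate([13, 328, 0]) cylinder(h = 385, r = 13);
  translate([320, 328, 0]) cylinder(h = 385, r = 13);
}
translate([-383, 248, 0]) {
  translate([0, 0, 385]) cube([333, 341, 24]);
  translate([13, 13, 0]) cylinder(h = 385, r = 13);
  translate([320, 13, 0]) cylinder(h = 385, r = 13);
  translate([13, 328, 0]) cylinder(h = 385, r = 13);
  translate([320, 328, 0]) cylinder(h = 385, r = 13);
}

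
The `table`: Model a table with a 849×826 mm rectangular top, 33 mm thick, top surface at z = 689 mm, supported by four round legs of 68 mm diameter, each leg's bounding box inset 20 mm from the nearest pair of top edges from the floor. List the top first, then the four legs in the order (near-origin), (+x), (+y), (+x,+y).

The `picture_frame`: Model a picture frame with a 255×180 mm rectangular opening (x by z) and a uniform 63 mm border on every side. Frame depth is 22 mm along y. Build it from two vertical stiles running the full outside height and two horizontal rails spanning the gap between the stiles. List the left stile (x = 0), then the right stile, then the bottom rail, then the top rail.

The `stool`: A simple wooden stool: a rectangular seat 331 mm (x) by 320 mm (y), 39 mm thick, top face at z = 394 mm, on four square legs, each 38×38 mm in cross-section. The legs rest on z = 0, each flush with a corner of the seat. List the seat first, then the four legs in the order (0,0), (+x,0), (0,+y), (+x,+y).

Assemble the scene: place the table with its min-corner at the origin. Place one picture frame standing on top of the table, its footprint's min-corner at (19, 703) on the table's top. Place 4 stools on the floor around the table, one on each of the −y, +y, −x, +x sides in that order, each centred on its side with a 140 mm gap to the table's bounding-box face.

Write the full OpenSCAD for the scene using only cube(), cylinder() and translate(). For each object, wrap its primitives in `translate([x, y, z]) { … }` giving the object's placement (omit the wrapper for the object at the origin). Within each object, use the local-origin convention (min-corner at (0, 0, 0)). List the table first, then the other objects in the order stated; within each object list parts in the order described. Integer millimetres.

translate([0, 0, 656]) cube([849, 826, 33]);
translate([54, 54, 0]) cylinder(h = 656, r = 34);
translate([795, 54, 0]) cylinder(h = 656, r = 34);
translate([54, 772, 0]) cylinder(h = 656, r = 34);
translate([795, 772, 0]) cylinder(h = 656, r = 34);
translate([19, 703, 689]) {
  cube([63, 22, 306]);
  translate([318, 0, 0]) cube([63, 22, 306]);
  translate([63, 0, 0]) cube([255, 22, 63]);
  translate([63, 0, 243]) cube([255, 22, 63]);
}
translate([259, -460, 0]) {
  translate([0, 0, 355]) cube([331, 320, 39]);
  cube([38, 38, 355]);
  translate([293, 0, 0]) cube([38, 38, 355]);
  translate([0, 282, 0]) cube([38, 38, 355]);
  translate([293, 282, 0]) cube([38, 38, 355]);
}
translate([259, 966, 0]) {
  translate([0, 0, 355]) cube([331, 320, 39]);
  cube([38, 38, 355]);
  translate([293, 0, 0]) cube([38, 38, 355]);
  translate([0, 282, 0]) cube([38, 38, 355]);
  translate([293, 282, 0]) cube([38, 38, 355]);
}
translate([-471, 253, 0]) {
  translate([0, 0, 355]) cube([331, 320, 39]);
  cube([38, 38, 355]);
  translate([293, 0, 0]) cube([38, 38, 355]);
  translate([0, 282, 0]) cube([38, 38, 355]);
  translate([293, 282, 0]) cube([38, 38, 355]);
}
translate([989, 253, 0]) {
  translate([0, 0, 355]) cube([331, 320, 39]);
  cube([38, 38, 355]);
  translate([293, 0, 0]) cube([38, 38, 355]);
  translate([0, 282, 0]) cube([38, 38, 355]);
  translate([293, 282, 0]) cube([38, 38, 355]);
}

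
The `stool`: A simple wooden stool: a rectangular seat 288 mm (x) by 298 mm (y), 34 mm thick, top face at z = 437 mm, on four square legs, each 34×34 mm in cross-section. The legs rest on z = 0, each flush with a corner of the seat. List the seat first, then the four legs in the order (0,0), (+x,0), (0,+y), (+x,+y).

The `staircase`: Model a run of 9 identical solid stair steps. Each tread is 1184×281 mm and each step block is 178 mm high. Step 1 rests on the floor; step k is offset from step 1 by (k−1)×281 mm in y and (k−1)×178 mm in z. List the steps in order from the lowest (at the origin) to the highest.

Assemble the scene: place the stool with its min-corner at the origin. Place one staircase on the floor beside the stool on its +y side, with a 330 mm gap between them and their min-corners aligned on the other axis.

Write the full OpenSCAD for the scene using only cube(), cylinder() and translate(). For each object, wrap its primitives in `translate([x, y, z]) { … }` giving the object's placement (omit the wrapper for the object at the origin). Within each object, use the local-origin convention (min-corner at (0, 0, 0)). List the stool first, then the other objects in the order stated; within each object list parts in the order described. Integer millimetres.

translate([0, 0, 403]) cube([288, 298, 34]);
cube([34, 34, 403]);
translate([254, 0, 0]) cube([34, 34, 403]);
translate([0, 264, 0]) cube([34, 34, 403]);
translate([254, 264, 0]) cube([34, 34, 403]);
translate([0, 628, 0]) {
  cube([1184, 281, 178]);
  translate([0, 281, 178]) cube([1184, 281, 178]);
  translate([0, 562, 356]) cube([1184, 281, 178]);
  translate([0, 843, 534]) cube([1184, 281, 178]);
  translate([0, 1124, 712]) cube([1184, 281, 178]);
  translate([0, 1405, 890]) cube([1184, 281, 178]);
  translate([0, 1686, 1068]) cube([1184, 281, 178]);
  translate([0, 1967, 1246]) cube([1184, 281, 178]);
  translate([0, 2248, 1424]) cube([1184, 281, 178]);
}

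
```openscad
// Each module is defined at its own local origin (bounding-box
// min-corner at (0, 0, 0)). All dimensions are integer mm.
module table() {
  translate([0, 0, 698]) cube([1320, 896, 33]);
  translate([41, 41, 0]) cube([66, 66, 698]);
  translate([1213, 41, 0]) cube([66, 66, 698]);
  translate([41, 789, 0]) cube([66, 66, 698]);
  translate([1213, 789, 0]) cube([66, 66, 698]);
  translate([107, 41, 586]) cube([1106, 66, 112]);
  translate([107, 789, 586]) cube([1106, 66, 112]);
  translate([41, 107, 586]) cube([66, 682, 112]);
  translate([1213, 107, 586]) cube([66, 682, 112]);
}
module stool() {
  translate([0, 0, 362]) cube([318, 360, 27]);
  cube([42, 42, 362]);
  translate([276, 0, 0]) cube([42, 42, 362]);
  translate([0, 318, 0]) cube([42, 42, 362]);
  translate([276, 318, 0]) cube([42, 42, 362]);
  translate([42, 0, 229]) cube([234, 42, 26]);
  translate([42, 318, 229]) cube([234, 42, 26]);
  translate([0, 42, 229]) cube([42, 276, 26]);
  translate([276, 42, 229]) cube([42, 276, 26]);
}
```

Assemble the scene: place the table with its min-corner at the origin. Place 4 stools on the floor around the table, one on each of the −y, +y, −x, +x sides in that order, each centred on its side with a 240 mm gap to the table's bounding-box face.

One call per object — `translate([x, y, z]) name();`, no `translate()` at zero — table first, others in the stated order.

table();
translate([501, -600, 0]) stool();
translate([501, 1136, 0]) stool();
translate([-558, 268, 0]) stool();
translate([1560, 268, 0]) stool();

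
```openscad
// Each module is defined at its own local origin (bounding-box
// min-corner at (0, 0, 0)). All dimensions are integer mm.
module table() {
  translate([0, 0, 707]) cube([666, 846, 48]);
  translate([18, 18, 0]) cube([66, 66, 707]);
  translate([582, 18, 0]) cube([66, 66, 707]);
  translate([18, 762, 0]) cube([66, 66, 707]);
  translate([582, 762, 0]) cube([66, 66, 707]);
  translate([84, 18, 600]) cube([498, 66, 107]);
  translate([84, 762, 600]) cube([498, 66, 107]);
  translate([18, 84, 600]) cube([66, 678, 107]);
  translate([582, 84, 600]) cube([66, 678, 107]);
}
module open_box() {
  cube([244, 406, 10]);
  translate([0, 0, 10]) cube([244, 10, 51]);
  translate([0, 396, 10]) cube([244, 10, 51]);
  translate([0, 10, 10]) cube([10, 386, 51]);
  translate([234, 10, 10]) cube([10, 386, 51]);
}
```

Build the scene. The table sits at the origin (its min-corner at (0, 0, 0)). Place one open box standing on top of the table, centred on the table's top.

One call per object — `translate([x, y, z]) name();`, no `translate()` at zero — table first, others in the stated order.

table();
translate([211, 220, 755]) open_box();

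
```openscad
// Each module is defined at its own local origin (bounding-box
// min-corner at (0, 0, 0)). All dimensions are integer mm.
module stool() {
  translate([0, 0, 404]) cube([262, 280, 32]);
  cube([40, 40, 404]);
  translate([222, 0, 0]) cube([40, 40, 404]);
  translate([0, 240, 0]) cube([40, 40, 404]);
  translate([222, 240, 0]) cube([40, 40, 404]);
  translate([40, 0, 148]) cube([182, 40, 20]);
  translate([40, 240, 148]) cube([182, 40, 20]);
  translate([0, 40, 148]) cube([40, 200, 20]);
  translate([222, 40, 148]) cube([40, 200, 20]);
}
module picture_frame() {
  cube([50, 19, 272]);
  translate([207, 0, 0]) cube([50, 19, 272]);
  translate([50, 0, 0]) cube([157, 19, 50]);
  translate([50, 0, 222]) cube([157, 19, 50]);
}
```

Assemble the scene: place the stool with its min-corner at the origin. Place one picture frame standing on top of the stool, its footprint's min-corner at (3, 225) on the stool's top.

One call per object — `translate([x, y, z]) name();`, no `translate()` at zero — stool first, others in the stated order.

stool();
translate([3, 225, 436]) picture_frame();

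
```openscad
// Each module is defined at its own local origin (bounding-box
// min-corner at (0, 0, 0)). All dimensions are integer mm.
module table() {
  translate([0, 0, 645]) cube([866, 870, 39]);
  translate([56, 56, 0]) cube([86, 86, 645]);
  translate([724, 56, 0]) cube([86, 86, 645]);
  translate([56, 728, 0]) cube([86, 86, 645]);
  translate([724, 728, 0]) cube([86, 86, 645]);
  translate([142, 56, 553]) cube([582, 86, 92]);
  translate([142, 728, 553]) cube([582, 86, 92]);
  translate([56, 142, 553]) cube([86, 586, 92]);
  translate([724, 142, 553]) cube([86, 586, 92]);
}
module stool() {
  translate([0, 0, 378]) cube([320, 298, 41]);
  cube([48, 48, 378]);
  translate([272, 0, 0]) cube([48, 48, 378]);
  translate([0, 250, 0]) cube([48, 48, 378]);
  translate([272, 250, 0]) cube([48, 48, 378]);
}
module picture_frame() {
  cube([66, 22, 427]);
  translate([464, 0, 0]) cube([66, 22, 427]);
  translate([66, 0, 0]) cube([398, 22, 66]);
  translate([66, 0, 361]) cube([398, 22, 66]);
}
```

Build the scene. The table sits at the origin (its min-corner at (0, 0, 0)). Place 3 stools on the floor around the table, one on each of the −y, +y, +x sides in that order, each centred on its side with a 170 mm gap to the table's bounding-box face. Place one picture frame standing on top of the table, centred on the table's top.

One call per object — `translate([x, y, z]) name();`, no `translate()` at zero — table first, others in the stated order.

table();
translate([273, -468, 0]) stool();
translate([273, 1040, 0]) stool();
translate([1036, 286, 0]) stool();
translate([168, 424, 684]) picture_frame();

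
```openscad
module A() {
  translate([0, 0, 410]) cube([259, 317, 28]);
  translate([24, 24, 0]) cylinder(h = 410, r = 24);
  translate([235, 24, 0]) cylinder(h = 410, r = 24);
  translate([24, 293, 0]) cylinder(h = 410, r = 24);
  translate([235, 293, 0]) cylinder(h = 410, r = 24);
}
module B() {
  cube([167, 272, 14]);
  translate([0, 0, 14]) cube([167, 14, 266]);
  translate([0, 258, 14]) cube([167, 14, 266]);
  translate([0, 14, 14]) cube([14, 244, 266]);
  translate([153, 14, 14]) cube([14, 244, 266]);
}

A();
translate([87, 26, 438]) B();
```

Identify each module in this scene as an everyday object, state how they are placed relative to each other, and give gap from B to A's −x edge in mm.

A is a stool. B is an open box. The open box is on top of the stool. The gap from the open box to the stool's −x edge is 87 mm.

The open box's min-x is at 87; the stool's min-x is 0; gap = 87 mm.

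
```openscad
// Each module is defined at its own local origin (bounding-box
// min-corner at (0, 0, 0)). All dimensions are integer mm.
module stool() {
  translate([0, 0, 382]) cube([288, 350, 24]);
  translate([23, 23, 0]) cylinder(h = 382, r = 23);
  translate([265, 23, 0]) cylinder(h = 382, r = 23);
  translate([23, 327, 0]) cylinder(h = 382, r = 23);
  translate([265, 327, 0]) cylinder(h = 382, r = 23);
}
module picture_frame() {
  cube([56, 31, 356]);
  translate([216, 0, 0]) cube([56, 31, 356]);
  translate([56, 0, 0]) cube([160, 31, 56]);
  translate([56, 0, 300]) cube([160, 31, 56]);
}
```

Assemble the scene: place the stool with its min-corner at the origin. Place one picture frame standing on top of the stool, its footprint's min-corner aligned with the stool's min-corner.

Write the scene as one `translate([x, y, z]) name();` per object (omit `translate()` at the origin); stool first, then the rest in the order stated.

stool();
translate([0, 0, 406]) picture_frame();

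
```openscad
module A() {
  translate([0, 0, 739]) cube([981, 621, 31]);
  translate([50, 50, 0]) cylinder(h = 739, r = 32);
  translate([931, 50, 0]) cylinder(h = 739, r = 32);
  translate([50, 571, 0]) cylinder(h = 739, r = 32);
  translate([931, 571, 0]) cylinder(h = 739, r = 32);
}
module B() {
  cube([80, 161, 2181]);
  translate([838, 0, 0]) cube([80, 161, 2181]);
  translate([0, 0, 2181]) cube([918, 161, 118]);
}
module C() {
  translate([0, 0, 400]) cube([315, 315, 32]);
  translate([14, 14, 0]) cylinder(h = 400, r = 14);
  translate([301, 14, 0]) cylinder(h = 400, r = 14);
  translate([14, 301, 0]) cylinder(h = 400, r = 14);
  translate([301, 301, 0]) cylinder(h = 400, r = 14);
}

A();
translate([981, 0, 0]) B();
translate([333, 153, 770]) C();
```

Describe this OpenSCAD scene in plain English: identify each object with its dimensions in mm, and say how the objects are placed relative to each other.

A is a table with a 981×621 mm rectangular top, 31 mm thick, top surface at z = 770 mm, supported by four round legs of 64 mm diameter, each leg's bounding box inset 18 mm from the nearest pair of top edges, running from the floor.

B is a door frame. The clear opening is 758 mm wide and 2181 mm high. Two 80 mm wide jambs, 161 mm deep, stand either side of the opening from the floor to the top of the opening. A 118 mm thick head sits across the top of both jambs, spanning the full outside width of the frame.

C is a four-legged stool. The seat is a 315×315×32 mm slab whose top surface is at z = 432 mm; four round legs, each 28 mm in diameter, run from the floor (z = 0) to the underside of the seat, each leg's axis is inset half a diameter from the nearest pair of seat edges (so the leg's bounding box is flush with the corner).

The door frame is against the table's +x side, with their −y faces flush. The stool is on top of the table, centred.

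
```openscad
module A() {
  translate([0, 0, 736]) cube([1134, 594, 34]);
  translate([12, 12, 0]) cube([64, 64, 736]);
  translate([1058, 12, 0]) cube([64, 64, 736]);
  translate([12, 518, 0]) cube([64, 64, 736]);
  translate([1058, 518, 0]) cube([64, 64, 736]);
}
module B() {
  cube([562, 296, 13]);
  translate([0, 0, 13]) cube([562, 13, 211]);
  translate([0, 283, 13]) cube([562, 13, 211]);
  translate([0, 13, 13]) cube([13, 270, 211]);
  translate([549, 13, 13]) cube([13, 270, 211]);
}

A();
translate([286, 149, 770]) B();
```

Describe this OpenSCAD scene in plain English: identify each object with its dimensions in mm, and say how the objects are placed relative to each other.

A is a rectangular dining table. The top is 1134×594×34 mm with its upper surface at z = 770 mm. It stands on four 64×64 mm square legs, each inset 12 mm from the nearest pair of top edges, running from the floor to the underside of the top.

B is an open-topped rectangular box: outside dimensions 562×296×224 mm, with a uniform wall and base thickness of 13 mm. The base is a full 562×296 slab on the floor; four walls sit on top of the base. The front and back walls (the −y and +y sides) span the full width; the two side walls fit between them.

The open box is on top of the table, centred.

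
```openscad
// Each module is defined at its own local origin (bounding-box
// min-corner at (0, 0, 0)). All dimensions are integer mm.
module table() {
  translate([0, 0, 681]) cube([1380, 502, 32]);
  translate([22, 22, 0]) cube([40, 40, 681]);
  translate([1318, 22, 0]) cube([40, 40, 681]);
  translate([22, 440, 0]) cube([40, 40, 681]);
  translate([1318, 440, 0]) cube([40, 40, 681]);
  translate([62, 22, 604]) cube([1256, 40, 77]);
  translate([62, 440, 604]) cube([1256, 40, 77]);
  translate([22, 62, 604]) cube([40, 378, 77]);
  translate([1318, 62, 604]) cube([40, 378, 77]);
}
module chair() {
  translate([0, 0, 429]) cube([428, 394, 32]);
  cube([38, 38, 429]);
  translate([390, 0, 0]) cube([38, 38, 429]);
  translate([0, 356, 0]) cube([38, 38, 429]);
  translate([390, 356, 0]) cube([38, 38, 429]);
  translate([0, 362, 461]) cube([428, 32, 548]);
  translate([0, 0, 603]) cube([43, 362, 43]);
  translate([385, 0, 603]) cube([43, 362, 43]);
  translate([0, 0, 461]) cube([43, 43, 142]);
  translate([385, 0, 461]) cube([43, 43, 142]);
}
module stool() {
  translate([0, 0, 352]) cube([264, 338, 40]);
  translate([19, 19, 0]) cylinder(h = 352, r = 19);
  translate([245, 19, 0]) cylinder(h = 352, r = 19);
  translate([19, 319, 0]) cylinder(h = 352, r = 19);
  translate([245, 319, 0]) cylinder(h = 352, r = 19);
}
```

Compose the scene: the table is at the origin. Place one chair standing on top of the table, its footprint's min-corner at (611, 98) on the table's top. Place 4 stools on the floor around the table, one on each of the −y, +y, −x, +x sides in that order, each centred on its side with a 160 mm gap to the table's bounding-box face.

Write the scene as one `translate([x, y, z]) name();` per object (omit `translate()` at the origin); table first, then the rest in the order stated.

table();
translate([611, 98, 713]) chair();
translate([558, -498, 0]) stool();
translate([558, 662, 0]) stool();
translate([-424, 82, 0]) stool();
translate([1540, 82, 0]) stool();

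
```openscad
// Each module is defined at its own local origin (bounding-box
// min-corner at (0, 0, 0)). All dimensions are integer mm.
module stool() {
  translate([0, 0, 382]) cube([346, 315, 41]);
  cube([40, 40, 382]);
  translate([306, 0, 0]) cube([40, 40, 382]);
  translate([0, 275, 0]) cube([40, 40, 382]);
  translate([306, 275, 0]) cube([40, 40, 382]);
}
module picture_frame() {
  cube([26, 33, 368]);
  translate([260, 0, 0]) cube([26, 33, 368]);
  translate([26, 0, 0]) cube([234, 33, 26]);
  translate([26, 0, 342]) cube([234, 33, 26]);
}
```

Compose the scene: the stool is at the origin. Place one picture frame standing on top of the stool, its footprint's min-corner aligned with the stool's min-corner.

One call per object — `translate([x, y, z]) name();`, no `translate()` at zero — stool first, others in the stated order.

stool();
translate([0, 0, 423]) picture_frame();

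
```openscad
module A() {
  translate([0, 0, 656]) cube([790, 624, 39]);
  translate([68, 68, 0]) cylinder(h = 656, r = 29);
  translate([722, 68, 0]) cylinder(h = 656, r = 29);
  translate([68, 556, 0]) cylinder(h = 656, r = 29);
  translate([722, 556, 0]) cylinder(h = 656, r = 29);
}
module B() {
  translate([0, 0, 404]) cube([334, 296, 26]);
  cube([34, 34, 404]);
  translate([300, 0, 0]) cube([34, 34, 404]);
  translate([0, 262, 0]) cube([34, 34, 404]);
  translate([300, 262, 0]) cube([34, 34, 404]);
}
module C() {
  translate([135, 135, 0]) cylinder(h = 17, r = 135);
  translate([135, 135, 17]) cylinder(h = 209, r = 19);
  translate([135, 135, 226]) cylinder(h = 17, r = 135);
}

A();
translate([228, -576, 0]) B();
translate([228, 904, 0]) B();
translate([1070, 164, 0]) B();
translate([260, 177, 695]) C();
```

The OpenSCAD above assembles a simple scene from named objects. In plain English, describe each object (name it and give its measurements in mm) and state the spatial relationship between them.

A is a table: top 790 mm (x) × 624 mm (y), 39 mm thick, upper face at z = 695 mm, on four round legs of 58 mm diameter, each leg's bounding box inset 39 mm from the nearest pair of top edges, running from z = 0 to the bottom of the top.

B is a four-legged stool. The seat is 334×296 mm, 26 mm thick, top at z = 430 mm. It stands on four square legs, each 34×34 mm in cross-section, from z = 0 to the seat underside, each flush with a corner of the seat.

C is a spool: two coaxial disc flanges of radius 135 mm and thickness 17 mm, joined by a core cylinder of radius 19 mm and height 209 mm. The lower flange rests on z = 0 and the three cylinders share a vertical axis.

Three stools sit around the table at the −y, +y, +x sides. The spool is on top of the table, centred.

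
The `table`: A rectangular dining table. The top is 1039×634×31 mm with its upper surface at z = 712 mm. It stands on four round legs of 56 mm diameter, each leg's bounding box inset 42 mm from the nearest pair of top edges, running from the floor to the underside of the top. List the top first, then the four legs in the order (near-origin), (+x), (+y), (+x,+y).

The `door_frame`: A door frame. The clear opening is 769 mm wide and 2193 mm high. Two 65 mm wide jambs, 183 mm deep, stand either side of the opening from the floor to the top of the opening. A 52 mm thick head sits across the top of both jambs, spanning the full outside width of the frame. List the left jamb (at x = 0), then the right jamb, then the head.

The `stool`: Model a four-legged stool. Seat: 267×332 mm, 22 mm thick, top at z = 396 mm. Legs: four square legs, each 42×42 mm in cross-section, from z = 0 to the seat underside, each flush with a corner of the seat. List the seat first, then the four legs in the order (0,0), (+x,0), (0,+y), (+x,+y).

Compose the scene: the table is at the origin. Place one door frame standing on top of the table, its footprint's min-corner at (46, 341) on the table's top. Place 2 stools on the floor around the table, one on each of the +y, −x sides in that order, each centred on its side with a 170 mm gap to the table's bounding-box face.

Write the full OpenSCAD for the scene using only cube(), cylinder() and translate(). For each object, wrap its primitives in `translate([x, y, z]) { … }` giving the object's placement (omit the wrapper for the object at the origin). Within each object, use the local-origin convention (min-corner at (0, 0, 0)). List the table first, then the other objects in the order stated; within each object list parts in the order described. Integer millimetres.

translate([0, 0, 681]) cube([1039, 634, 31]);
translate([70, 70, 0]) cylinder(h = 681, r = 28);
translate([969, 70, 0]) cylinder(h = 681, r = 28);
translate([70, 564, 0]) cylinder(h = 681, r = 28);
translate([969, 564, 0]) cylinder(h = 681, r = 28);
translate([46, 341, 712]) {
  cube([65, 183, 2193]);
  translate([834, 0, 0]) cube([65, 183, 2193]);
  translate([0, 0, 2193]) cube([899, 183, 52]);
}
translate([386, 804, 0]) {
  translate([0, 0, 374]) cube([267, 332, 22]);
  cube([42, 42, 374]);
  translate([225, 0, 0]) cube([42, 42, 374]);
  translate([0, 290, 0]) cube([42, 42, 374]);
  translate([225, 290, 0]) cube([42, 42, 374]);
}
translate([-437, 151, 0]) {
  translate([0, 0, 374]) cube([267, 332, 22]);
  cube([42, 42, 374]);
  translate([225, 0, 0]) cube([42, 42, 374]);
  translate([0, 290, 0]) cube([42, 42, 374]);
  translate([225, 290, 0]) cube([42, 42, 374]);
}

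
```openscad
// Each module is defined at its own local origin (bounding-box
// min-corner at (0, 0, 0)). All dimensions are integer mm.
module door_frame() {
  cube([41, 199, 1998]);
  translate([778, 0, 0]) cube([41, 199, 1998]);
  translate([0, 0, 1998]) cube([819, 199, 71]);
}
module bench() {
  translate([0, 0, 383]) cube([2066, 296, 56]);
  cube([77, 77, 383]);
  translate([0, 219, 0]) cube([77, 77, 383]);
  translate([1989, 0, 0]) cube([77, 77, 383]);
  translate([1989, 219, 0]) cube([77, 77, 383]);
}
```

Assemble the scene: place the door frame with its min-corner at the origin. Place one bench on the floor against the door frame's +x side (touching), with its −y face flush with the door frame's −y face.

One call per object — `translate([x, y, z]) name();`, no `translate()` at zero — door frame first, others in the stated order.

door_frame();
translate([819, 0, 0]) bench();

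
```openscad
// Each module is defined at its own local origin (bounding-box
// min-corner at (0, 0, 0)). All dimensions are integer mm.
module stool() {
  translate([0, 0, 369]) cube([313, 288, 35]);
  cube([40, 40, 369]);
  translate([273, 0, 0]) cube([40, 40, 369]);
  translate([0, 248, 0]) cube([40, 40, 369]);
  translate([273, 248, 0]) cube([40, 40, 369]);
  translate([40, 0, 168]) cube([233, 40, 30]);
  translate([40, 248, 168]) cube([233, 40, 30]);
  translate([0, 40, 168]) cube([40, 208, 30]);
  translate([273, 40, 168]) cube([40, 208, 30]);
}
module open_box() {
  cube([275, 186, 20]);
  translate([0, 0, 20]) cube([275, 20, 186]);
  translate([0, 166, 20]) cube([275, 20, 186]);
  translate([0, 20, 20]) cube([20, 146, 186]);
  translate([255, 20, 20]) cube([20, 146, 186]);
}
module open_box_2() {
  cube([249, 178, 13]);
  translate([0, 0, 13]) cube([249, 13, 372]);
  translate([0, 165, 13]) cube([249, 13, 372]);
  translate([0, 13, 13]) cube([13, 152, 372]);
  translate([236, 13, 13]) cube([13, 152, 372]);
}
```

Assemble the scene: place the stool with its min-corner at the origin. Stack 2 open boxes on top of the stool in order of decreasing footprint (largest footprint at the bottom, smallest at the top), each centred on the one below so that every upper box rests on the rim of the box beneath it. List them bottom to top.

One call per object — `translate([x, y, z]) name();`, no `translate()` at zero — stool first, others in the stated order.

stool();
translate([19, 51, 404]) open_box();
translate([32, 55, 610]) open_box_2();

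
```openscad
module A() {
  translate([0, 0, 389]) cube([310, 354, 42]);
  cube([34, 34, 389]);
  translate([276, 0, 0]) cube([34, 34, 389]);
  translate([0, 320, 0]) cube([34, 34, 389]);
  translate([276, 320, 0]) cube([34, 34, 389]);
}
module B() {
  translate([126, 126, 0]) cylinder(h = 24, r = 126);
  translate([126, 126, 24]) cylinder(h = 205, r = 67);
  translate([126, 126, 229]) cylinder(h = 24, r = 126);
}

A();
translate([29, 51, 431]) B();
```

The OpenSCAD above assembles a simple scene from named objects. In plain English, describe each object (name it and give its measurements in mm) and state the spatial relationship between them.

A is a simple wooden stool: a rectangular seat 310 mm (x) by 354 mm (y), 42 mm thick, top face at z = 431 mm, on four square legs, each 34×34 mm in cross-section. The legs rest on z = 0, each flush with a corner of the seat.

B is a spool: two coaxial disc flanges of radius 126 mm and thickness 24 mm, joined by a core cylinder of radius 67 mm and height 205 mm. The lower flange rests on z = 0 and the three cylinders share a vertical axis.

The spool is on top of the stool, centred.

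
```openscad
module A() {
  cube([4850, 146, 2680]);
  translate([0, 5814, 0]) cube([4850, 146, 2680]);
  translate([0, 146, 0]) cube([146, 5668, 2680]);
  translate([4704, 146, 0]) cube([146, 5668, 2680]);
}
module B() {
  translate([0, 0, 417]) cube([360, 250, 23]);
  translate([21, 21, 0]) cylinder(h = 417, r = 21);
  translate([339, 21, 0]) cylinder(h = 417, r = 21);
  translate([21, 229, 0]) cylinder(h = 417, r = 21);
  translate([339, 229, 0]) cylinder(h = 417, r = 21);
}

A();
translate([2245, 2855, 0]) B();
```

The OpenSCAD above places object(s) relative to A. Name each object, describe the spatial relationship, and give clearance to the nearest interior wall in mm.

Clearances: x = 2099, y = 2709; minimum 2099 mm.

A is a house frame. B is a stool. The stool sits inside the house frame, centred. The clearance to the nearest interior wall is 2099 mm.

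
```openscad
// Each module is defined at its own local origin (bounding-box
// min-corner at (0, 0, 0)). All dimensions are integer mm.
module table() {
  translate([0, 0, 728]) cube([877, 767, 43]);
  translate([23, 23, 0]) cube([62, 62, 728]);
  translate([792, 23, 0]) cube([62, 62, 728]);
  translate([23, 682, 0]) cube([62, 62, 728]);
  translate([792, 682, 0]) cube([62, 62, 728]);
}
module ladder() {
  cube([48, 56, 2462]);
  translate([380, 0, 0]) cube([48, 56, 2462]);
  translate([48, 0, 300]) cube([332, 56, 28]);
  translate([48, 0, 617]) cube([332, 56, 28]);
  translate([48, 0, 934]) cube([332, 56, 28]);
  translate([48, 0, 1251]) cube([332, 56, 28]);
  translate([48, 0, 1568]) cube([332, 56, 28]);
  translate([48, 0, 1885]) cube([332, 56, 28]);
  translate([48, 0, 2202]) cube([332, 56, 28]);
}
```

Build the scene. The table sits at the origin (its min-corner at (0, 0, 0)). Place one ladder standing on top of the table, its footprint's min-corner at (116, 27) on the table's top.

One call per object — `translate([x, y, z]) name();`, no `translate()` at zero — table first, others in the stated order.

table();
translate([116, 27, 771]) ladder();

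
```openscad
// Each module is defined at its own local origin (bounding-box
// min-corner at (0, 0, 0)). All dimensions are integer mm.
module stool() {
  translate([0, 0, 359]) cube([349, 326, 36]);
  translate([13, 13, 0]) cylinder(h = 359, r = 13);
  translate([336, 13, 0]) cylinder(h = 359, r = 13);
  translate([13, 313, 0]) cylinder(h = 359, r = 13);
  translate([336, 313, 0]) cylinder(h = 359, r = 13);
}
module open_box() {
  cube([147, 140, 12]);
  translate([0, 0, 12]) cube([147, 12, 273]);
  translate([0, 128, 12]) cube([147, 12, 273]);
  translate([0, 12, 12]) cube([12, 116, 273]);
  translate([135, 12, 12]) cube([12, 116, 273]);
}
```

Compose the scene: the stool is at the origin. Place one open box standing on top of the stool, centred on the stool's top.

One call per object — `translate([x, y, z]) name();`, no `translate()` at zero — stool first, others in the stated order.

stool();
translate([101, 93, 395]) open_box();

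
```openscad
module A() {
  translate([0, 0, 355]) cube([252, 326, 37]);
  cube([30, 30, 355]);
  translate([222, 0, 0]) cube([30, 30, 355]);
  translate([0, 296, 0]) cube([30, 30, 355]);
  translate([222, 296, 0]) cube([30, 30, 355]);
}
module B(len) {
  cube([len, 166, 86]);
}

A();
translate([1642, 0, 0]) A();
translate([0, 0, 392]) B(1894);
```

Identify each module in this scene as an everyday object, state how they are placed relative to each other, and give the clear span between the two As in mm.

Second stool starts at x = 1642; first ends at x = 252; clear span = 1642 − 252 = 1390 mm.

A is a stool. B is a beam. A beam spans the tops of two stools. The clear span between the two stools is 1390 mm.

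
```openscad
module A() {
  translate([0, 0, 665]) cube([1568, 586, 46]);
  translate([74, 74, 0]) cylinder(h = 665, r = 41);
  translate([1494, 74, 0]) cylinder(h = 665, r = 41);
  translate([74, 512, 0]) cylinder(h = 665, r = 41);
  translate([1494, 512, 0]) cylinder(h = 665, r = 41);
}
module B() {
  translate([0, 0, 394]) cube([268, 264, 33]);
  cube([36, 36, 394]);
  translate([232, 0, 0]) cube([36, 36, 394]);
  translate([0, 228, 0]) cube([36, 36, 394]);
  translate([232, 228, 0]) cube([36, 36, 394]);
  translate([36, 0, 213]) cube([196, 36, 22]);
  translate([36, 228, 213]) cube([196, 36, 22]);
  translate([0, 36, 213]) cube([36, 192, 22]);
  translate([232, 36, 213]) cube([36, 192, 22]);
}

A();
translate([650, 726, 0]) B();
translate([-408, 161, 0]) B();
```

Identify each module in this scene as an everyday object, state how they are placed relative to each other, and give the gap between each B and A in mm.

Each stool's nearest face is 140 mm from the table's bounding box.

A is a table. B is a stool. Two stools sit around the table at the +y, −x sides. The gap between each stool and the table is 140 mm.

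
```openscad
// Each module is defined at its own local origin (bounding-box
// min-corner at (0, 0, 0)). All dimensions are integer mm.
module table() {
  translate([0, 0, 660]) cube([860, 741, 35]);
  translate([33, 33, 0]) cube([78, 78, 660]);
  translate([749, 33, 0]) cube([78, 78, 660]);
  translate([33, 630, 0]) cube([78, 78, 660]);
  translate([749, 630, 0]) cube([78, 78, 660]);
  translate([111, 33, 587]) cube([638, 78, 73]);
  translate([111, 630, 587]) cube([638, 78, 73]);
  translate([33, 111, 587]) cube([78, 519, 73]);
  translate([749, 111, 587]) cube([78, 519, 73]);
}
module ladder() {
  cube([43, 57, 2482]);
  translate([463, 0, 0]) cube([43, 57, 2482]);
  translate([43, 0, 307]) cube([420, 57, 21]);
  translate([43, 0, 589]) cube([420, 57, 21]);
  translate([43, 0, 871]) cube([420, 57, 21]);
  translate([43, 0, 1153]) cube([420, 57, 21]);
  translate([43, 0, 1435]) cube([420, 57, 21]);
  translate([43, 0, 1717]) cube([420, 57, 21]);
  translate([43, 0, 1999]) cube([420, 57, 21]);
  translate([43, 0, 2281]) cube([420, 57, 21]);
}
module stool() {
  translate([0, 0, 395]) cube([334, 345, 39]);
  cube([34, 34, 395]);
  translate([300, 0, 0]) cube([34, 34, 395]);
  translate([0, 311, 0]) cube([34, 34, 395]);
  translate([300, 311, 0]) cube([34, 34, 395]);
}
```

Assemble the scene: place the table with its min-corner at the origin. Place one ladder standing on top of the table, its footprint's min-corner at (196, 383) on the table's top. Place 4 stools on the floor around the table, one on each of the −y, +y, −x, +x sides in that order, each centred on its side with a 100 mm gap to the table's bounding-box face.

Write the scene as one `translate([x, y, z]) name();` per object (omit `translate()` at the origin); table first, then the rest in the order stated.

table();
translate([196, 383, 695]) ladder();
translate([263, -445, 0]) stool();
translate([263, 841, 0]) stool();
translate([-434, 198, 0]) stool();
translate([960, 198, 0]) stool();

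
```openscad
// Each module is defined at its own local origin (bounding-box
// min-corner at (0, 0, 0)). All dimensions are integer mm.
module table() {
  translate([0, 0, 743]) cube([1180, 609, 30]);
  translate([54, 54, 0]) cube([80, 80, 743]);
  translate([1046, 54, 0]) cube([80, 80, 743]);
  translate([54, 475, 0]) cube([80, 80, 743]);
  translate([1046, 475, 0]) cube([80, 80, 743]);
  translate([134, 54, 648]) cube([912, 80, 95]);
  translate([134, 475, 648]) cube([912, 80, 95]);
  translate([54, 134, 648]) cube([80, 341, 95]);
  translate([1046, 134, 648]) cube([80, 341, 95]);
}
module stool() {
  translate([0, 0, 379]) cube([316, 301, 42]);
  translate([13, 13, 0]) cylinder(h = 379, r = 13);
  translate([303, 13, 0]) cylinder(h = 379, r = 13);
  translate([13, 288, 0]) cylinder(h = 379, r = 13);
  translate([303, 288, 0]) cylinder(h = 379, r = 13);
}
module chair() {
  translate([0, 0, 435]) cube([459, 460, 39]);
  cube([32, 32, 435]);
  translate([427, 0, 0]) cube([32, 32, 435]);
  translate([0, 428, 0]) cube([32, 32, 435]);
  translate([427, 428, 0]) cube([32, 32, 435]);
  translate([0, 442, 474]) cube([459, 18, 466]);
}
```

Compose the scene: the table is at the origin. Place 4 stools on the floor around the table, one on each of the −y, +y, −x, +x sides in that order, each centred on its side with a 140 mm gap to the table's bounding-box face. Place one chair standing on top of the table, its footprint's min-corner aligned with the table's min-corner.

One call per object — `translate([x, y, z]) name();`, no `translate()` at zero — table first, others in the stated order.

table();
translate([432, -441, 0]) stool();
translate([432, 749, 0]) stool();
translate([-456, 154, 0]) stool();
translate([1320, 154, 0]) stool();
translate([0, 0, 773]) chair();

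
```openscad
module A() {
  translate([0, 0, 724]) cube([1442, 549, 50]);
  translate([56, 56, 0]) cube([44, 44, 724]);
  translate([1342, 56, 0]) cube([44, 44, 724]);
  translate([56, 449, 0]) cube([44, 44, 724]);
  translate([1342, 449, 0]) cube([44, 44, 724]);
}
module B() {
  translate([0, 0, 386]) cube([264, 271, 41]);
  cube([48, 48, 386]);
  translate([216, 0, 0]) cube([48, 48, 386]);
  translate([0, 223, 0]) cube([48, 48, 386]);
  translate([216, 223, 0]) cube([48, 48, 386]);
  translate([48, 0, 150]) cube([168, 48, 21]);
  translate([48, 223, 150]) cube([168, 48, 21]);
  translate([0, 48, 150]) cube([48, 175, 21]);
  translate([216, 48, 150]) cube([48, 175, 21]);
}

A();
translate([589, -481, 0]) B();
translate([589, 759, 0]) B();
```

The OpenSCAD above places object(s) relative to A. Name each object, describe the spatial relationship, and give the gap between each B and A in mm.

Each stool's nearest face is 210 mm from the table's bounding box.

A is a table. B is a stool. Two stools sit around the table at the −y, +y sides. The gap between each stool and the table is 210 mm.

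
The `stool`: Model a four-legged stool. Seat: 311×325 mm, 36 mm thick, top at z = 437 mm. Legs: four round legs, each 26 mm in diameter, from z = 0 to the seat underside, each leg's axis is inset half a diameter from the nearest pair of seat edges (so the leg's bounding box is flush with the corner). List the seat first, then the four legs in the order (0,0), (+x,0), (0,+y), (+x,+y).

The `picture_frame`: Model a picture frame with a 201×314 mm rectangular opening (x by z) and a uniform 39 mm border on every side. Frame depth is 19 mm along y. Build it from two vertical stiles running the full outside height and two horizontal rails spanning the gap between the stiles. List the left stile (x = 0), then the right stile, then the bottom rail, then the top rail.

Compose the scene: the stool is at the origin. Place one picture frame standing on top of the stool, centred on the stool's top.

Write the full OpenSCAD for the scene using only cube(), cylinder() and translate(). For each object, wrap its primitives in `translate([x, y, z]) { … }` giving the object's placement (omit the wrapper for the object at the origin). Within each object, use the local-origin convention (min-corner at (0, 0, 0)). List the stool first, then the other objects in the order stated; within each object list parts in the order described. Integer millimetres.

translate([0, 0, 401]) cube([311, 325, 36]);
translate([13, 13, 0]) cylinder(h = 401, r = 13);
translate([298, 13, 0]) cylinder(h = 401, r = 13);
translate([13, 312, 0]) cylinder(h = 401, r = 13);
translate([298, 312, 0]) cylinder(h = 401, r = 13);
translate([16, 153, 437]) {
  cube([39, 19, 392]);
  translate([240, 0, 0]) cube([39, 19, 392]);
  translate([39, 0, 0]) cube([201, 19, 39]);
  translate([39, 0, 353]) cube([201, 19, 39]);
}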